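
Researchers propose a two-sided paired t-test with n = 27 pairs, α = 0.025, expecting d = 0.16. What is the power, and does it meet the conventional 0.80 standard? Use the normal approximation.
Power ≈ 0.08; the study is underpowered (power < 0.80)

Power calculation (paired t-test, normal approximation):
z_β = d · √n - z_{α/2}
z_β = 0.16 · √27 - 2.241
z_β = 0.16 · 5.196 - 2.241
z_β = -1.410

Power = Φ(z_β) = Φ(-1.410) ≈ 0.079

Effect size d = 0.16 is very small by Cohen's convention (0.2/0.5/0.8).

Threshold: power ≥ 0.80 is conventionally adequate.
Power ≈ 0.08 → the study is underpowered (power < 0.80).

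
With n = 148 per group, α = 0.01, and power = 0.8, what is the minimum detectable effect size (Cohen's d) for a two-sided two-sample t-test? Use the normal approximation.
d ≈ 0.40

Minimum detectable effect (two-sample t-test, normal approximation):
d = (z_{α/2} + z_β) / √(n/2)
d = (2.576 + 0.842) / √(148/2)
d = 3.417 / 8.602
d ≈ 0.40

By Cohen's convention (0.2 small / 0.5 medium / 0.8 large): small effect.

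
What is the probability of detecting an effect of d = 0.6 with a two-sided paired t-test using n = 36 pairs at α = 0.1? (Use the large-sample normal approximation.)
Power ≈ 0.97

Power calculation (paired t-test, normal approximation):
z_β = d · √n - z_{α/2}
z_β = 0.6 · √36 - 1.645
z_β = 0.6 · 6.000 - 1.645
z_β = 1.955

Power = Φ(z_β) = Φ(1.955) ≈ 0.975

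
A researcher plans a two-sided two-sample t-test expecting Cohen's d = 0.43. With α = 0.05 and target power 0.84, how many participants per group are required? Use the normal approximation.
n = 95 per group

Sample size formula (two-sample t-test, normal approximation):
n = 2 · ((z_{α/2} + z_β) / d)²

z_{α/2} = 1.960 (for α = 0.05, two-sided)
z_β = 0.994 (for power = 0.84)
d = 0.43

n = 2 · ((1.960 + 0.994) / 0.43)²
n = 2 · (6.870)²
n ≈ 94.39
Round up to the next whole number: n = 95 per group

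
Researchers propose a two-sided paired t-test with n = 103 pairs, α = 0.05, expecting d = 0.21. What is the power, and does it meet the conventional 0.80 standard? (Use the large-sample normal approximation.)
Power ≈ 0.57; the study is underpowered (power < 0.80)

Power calculation (paired t-test, normal approximation):
z_β = d · √n - z_{α/2}
z_β = 0.21 · √103 - 1.960
z_β = 0.21 · 10.149 - 1.960
z_β = 0.171

Power = Φ(z_β) = Φ(0.171) ≈ 0.568

Effect size d = 0.21 is small by Cohen's convention (0.2/0.5/0.8).

Threshold: power ≥ 0.80 is conventionally adequate.
Power ≈ 0.57 → the study is underpowered (power < 0.80).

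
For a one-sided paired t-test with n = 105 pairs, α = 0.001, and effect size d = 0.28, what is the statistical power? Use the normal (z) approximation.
Power ≈ 0.41

Power calculation (paired t-test, normal approximation):
z_β = d · √n - z_α
z_β = 0.28 · √105 - 3.090
z_β = 0.28 · 10.247 - 3.090
z_β = -0.221

Power = Φ(z_β) = Φ(-0.221) ≈ 0.413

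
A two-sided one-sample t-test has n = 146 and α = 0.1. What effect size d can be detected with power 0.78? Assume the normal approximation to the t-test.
d ≈ 0.20

Minimum detectable effect (one-sample t-test, normal approximation):
d = (z_{α/2} + z_β) / √n
d = (1.645 + 0.772) / √146
d = 2.417 / 12.083
d ≈ 0.20

By Cohen's convention (0.2 small / 0.5 medium / 0.8 large): small effect.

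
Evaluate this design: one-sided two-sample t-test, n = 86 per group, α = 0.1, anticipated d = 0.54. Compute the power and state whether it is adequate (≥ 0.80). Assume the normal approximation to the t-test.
Power ≈ 0.99; the study is adequately powered (power ≥ 0.80)

Power calculation (two-sample t-test, normal approximation):
z_β = d · √(n/2) - z_α
z_β = 0.54 · √(86/2) - 1.282
z_β = 0.54 · 6.557 - 1.282
z_β = 2.259

Power = Φ(z_β) = Φ(2.259) ≈ 0.988

Effect size d = 0.54 is medium by Cohen's convention (0.2/0.5/0.8).

Threshold: power ≥ 0.80 is conventionally adequate.
Power ≈ 0.99 → the study is adequately powered (power ≥ 0.80).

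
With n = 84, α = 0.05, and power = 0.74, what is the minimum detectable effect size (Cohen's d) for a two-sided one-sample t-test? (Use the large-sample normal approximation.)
d ≈ 0.28

Minimum detectable effect (one-sample t-test, normal approximation):
d = (z_{α/2} + z_β) / √n
d = (1.960 + 0.643) / √84
d = 2.603 / 9.165
d ≈ 0.28

By Cohen's convention (0.2 small / 0.5 medium / 0.8 large): small effect.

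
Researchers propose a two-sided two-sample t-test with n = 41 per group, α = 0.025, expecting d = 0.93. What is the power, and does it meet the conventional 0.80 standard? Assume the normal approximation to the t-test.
Power ≈ 0.98; the study is adequately powered (power ≥ 0.80)

Power calculation (two-sample t-test, normal approximation):
z_β = d · √(n/2) - z_{α/2}
z_β = 0.93 · √(41/2) - 2.241
z_β = 0.93 · 4.528 - 2.241
z_β = 1.969

Power = Φ(z_β) = Φ(1.969) ≈ 0.976

Effect size d = 0.93 is large by Cohen's convention (0.2/0.5/0.8).

Threshold: power ≥ 0.80 is conventionally adequate.
Power ≈ 0.98 → the study is adequately powered (power ≥ 0.80).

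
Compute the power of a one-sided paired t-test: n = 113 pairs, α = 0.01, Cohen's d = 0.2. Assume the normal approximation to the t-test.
Power ≈ 0.42

Power calculation (paired t-test, normal approximation):
z_β = d · √n - z_α
z_β = 0.2 · √113 - 2.326
z_β = 0.2 · 10.630 - 2.326
z_β = -0.200

Power = Φ(z_β) = Φ(-0.200) ≈ 0.421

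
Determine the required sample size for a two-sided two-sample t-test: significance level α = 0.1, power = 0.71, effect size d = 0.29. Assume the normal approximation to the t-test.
n = 115 per group

Sample size formula (two-sample t-test, normal approximation):
n = 2 · ((z_{α/2} + z_β) / d)²

z_{α/2} = 1.645 (for α = 0.1, two-sided)
z_β = 0.553 (for power = 0.71)
d = 0.29

n = 2 · ((1.645 + 0.553) / 0.29)²
n = 2 · (7.579)²
n ≈ 114.88
Round up to the next whole number: n = 115 per group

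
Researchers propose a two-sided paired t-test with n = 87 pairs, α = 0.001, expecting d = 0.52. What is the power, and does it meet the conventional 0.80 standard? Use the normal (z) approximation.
Power ≈ 0.94; the study is adequately powered (power ≥ 0.80)

Power calculation (paired t-test, normal approximation):
z_β = d · √n - z_{α/2}
z_β = 0.52 · √87 - 3.291
z_β = 0.52 · 9.327 - 3.291
z_β = 1.560

Power = Φ(z_β) = Φ(1.560) ≈ 0.941

Effect size d = 0.52 is medium by Cohen's convention (0.2/0.5/0.8).

Threshold: power ≥ 0.80 is conventionally adequate.
Power ≈ 0.94 → the study is adequately powered (power ≥ 0.80).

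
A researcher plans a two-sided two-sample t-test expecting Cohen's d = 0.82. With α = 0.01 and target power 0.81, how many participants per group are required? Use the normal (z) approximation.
n = 36 per group

Sample size formula (two-sample t-test, normal approximation):
n = 2 · ((z_{α/2} + z_β) / d)²

z_{α/2} = 2.576 (for α = 0.01, two-sided)
z_β = 0.878 (for power = 0.81)
d = 0.82

n = 2 · ((2.576 + 0.878) / 0.82)²
n = 2 · (4.212)²
n ≈ 35.48
Round up to the next whole number: n = 36 per group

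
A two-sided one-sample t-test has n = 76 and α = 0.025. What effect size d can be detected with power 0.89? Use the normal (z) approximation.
d ≈ 0.40

Minimum detectable effect (one-sample t-test, normal approximation):
d = (z_{α/2} + z_β) / √n
d = (2.241 + 1.227) / √76
d = 3.468 / 8.718
d ≈ 0.40

By Cohen's convention (0.2 small / 0.5 medium / 0.8 large): small effect.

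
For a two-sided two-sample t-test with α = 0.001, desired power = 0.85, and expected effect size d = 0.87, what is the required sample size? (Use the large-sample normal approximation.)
n = 50 per group

Sample size formula (two-sample t-test, normal approximation):
n = 2 · ((z_{α/2} + z_β) / d)²

z_{α/2} = 3.291 (for α = 0.001, two-sided)
z_β = 1.036 (for power = 0.85)
d = 0.87

n = 2 · ((3.291 + 1.036) / 0.87)²
n = 2 · (4.974)²
n ≈ 49.48
Round up to the next whole number: n = 50 per group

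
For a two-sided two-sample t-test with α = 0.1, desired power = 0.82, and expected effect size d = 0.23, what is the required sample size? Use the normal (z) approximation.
n = 248 per group

Sample size formula (two-sample t-test, normal approximation):
n = 2 · ((z_{α/2} + z_β) / d)²

z_{α/2} = 1.645 (for α = 0.1, two-sided)
z_β = 0.915 (for power = 0.82)
d = 0.23

n = 2 · ((1.645 + 0.915) / 0.23)²
n = 2 · (11.130)²
n ≈ 247.75
Round up to the next whole number: n = 248 per group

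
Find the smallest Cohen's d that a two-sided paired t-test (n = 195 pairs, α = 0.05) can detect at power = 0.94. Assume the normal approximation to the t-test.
d ≈ 0.25

Minimum detectable effect (paired t-test, normal approximation):
d = (z_{α/2} + z_β) / √n
d = (1.960 + 1.555) / √195
d = 3.515 / 13.964
d ≈ 0.25

By Cohen's convention (0.2 small / 0.5 medium / 0.8 large): small effect.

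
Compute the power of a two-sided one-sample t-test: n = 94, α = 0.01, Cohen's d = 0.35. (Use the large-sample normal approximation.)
Power ≈ 0.79

Power calculation (one-sample t-test, normal approximation):
z_β = d · √n - z_{α/2}
z_β = 0.35 · √94 - 2.576
z_β = 0.35 · 9.695 - 2.576
z_β = 0.818

Power = Φ(z_β) = Φ(0.818) ≈ 0.793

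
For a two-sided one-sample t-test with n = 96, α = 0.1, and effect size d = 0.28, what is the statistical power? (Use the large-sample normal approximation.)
Power ≈ 0.86

Power calculation (one-sample t-test, normal approximation):
z_β = d · √n - z_{α/2}
z_β = 0.28 · √96 - 1.645
z_β = 0.28 · 9.798 - 1.645
z_β = 1.099

Power = Φ(z_β) = Φ(1.099) ≈ 0.864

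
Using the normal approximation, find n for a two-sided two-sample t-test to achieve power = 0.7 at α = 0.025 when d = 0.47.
n = 70 per group

Sample size formula (two-sample t-test, normal approximation):
n = 2 · ((z_{α/2} + z_β) / d)²

z_{α/2} = 2.241 (for α = 0.025, two-sided)
z_β = 0.524 (for power = 0.7)
d = 0.47

n = 2 · ((2.241 + 0.524) / 0.47)²
n = 2 · (5.883)²
n ≈ 69.22
Round up to the next whole number: n = 70 per group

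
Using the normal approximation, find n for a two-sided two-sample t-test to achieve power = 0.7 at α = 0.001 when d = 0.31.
n = 303 per group

Sample size formula (two-sample t-test, normal approximation):
n = 2 · ((z_{α/2} + z_β) / d)²

z_{α/2} = 3.291 (for α = 0.001, two-sided)
z_β = 0.524 (for power = 0.7)
d = 0.31

n = 2 · ((3.291 + 0.524) / 0.31)²
n = 2 · (12.306)²
n ≈ 302.88
Round up to the next whole number: n = 303 per group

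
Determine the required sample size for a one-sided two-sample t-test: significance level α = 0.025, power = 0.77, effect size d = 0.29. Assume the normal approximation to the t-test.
n = 174 per group

Sample size formula (two-sample t-test, normal approximation):
n = 2 · ((z_α + z_β) / d)²

z_α = 1.960 (for α = 0.025, one-sided)
z_β = 0.739 (for power = 0.77)
d = 0.29

n = 2 · ((1.960 + 0.739) / 0.29)²
n = 2 · (9.307)²
n ≈ 173.24
Round up to the next whole number: n = 174 per group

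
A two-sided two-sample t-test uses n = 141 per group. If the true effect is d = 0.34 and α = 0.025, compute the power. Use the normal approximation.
Power ≈ 0.73

Power calculation (two-sample t-test, normal approximation):
z_β = d · √(n/2) - z_{α/2}
z_β = 0.34 · √(141/2) - 2.241
z_β = 0.34 · 8.396 - 2.241
z_β = 0.613

Power = Φ(z_β) = Φ(0.613) ≈ 0.730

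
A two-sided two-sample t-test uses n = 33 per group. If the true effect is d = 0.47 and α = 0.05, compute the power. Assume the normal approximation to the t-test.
Power ≈ 0.48

Power calculation (two-sample t-test, normal approximation):
z_β = d · √(n/2) - z_{α/2}
z_β = 0.47 · √(33/2) - 1.960
z_β = 0.47 · 4.062 - 1.960
z_β = -0.051

Power = Φ(z_β) = Φ(-0.051) ≈ 0.480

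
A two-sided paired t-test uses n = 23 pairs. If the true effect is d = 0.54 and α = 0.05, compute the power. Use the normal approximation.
Power ≈ 0.74

Power calculation (paired t-test, normal approximation):
z_β = d · √n - z_{α/2}
z_β = 0.54 · √23 - 1.960
z_β = 0.54 · 4.796 - 1.960
z_β = 0.630

Power = Φ(z_β) = Φ(0.630) ≈ 0.736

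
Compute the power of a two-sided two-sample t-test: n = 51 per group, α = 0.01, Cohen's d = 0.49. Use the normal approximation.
Power ≈ 0.46

Power calculation (two-sample t-test, normal approximation):
z_β = d · √(n/2) - z_{α/2}
z_β = 0.49 · √(51/2) - 2.576
z_β = 0.49 · 5.050 - 2.576
z_β = -0.101

Power = Φ(z_β) = Φ(-0.101) ≈ 0.460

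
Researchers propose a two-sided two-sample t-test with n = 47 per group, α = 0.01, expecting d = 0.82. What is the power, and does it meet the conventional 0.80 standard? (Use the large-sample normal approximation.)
Power ≈ 0.92; the study is adequately powered (power ≥ 0.80)

Power calculation (two-sample t-test, normal approximation):
z_β = d · √(n/2) - z_{α/2}
z_β = 0.82 · √(47/2) - 2.576
z_β = 0.82 · 4.848 - 2.576
z_β = 1.399

Power = Φ(z_β) = Φ(1.399) ≈ 0.919

Effect size d = 0.82 is large by Cohen's convention (0.2/0.5/0.8).

Threshold: power ≥ 0.80 is conventionally adequate.
Power ≈ 0.92 → the study is adequately powered (power ≥ 0.80).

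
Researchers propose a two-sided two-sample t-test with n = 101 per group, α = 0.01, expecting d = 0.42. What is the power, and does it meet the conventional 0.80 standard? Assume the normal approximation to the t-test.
Power ≈ 0.66; the study is underpowered (power < 0.80)

Power calculation (two-sample t-test, normal approximation):
z_β = d · √(n/2) - z_{α/2}
z_β = 0.42 · √(101/2) - 2.576
z_β = 0.42 · 7.106 - 2.576
z_β = 0.409

Power = Φ(z_β) = Φ(0.409) ≈ 0.659

Effect size d = 0.42 is small by Cohen's convention (0.2/0.5/0.8).

Threshold: power ≥ 0.80 is conventionally adequate.
Power ≈ 0.66 → the study is underpowered (power < 0.80).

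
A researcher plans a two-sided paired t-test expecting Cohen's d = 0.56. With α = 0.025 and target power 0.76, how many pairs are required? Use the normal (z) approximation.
n = 28 pairs

Sample size formula (paired t-test, normal approximation):
n = ((z_{α/2} + z_β) / d)²

z_{α/2} = 2.241 (for α = 0.025, two-sided)
z_β = 0.706 (for power = 0.76)
d = 0.56

n = ((2.241 + 0.706) / 0.56)²
n = (5.263)²
n ≈ 27.70
Round up to the next whole number: n = 28 pairs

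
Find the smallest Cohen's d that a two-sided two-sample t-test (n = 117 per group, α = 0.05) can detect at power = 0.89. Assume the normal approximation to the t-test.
d ≈ 0.42

Minimum detectable effect (two-sample t-test, normal approximation):
d = (z_{α/2} + z_β) / √(n/2)
d = (1.960 + 1.227) / √(117/2)
d = 3.186 / 7.649
d ≈ 0.42

By Cohen's convention (0.2 small / 0.5 medium / 0.8 large): small effect.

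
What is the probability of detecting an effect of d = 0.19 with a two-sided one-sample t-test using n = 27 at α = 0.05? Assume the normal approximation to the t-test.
Power ≈ 0.17

Power calculation (one-sample t-test, normal approximation):
z_β = d · √n - z_{α/2}
z_β = 0.19 · √27 - 1.960
z_β = 0.19 · 5.196 - 1.960
z_β = -0.973

Power = Φ(z_β) = Φ(-0.973) ≈ 0.165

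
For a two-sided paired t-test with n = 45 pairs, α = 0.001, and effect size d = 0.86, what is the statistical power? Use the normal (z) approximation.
Power ≈ 0.99

Power calculation (paired t-test, normal approximation):
z_β = d · √n - z_{α/2}
z_β = 0.86 · √45 - 3.291
z_β = 0.86 · 6.708 - 3.291
z_β = 2.479

Power = Φ(z_β) = Φ(2.479) ≈ 0.993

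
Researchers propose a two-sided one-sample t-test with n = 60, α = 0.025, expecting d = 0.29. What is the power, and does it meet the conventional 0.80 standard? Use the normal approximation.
Power ≈ 0.50; the study is underpowered (power < 0.80)

Power calculation (one-sample t-test, normal approximation):
z_β = d · √n - z_{α/2}
z_β = 0.29 · √60 - 2.241
z_β = 0.29 · 7.746 - 2.241
z_β = 0.005

Power = Φ(z_β) = Φ(0.005) ≈ 0.502

Effect size d = 0.29 is small by Cohen's convention (0.2/0.5/0.8).

Threshold: power ≥ 0.80 is conventionally adequate.
Power ≈ 0.50 → the study is underpowered (power < 0.80).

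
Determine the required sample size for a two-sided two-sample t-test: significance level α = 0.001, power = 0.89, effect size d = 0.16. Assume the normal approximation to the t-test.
n = 1595 per group

Sample size formula (two-sample t-test, normal approximation):
n = 2 · ((z_{α/2} + z_β) / d)²

z_{α/2} = 3.291 (for α = 0.001, two-sided)
z_β = 1.227 (for power = 0.89)
d = 0.16

n = 2 · ((3.291 + 1.227) / 0.16)²
n = 2 · (28.238)²
n ≈ 1594.77
Round up to the next whole number: n = 1595 per group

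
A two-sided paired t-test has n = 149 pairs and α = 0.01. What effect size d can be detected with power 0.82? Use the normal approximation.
d ≈ 0.29

Minimum detectable effect (paired t-test, normal approximation):
d = (z_{α/2} + z_β) / √n
d = (2.576 + 0.915) / √149
d = 3.491 / 12.207
d ≈ 0.29

By Cohen's convention (0.2 small / 0.5 medium / 0.8 large): small effect.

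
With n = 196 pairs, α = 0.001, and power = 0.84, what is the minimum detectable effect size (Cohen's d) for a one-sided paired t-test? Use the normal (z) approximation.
d ≈ 0.29

Minimum detectable effect (paired t-test, normal approximation):
d = (z_α + z_β) / √n
d = (3.090 + 0.994) / √196
d = 4.085 / 14.000
d ≈ 0.29

By Cohen's convention (0.2 small / 0.5 medium / 0.8 large): small effect.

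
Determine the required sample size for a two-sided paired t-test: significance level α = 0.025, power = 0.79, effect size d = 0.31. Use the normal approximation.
n = 97 pairs

Sample size formula (paired t-test, normal approximation):
n = ((z_{α/2} + z_β) / d)²

z_{α/2} = 2.241 (for α = 0.025, two-sided)
z_β = 0.806 (for power = 0.79)
d = 0.31

n = ((2.241 + 0.806) / 0.31)²
n = (9.829)²
n ≈ 96.61
Round up to the next whole number: n = 97 pairs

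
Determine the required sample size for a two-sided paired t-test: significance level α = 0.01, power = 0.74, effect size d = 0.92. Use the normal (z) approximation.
n = 13 pairs

Sample size formula (paired t-test, normal approximation):
n = ((z_{α/2} + z_β) / d)²

z_{α/2} = 2.576 (for α = 0.01, two-sided)
z_β = 0.643 (for power = 0.74)
d = 0.92

n = ((2.576 + 0.643) / 0.92)²
n = (3.499)²
n ≈ 12.24
Round up to the next whole number: n = 13 pairs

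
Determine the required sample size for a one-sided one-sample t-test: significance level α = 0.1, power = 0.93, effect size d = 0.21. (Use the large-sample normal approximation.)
n = 173

Sample size formula (one-sample t-test, normal approximation):
n = ((z_α + z_β) / d)²

z_α = 1.282 (for α = 0.1, one-sided)
z_β = 1.476 (for power = 0.93)
d = 0.21

n = ((1.282 + 1.476) / 0.21)²
n = (13.133)²
n ≈ 172.48
Round up to the next whole number: n = 173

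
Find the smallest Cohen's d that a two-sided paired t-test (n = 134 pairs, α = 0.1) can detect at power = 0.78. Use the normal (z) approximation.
d ≈ 0.21

Minimum detectable effect (paired t-test, normal approximation):
d = (z_{α/2} + z_β) / √n
d = (1.645 + 0.772) / √134
d = 2.417 / 11.576
d ≈ 0.21

By Cohen's convention (0.2 small / 0.5 medium / 0.8 large): small effect.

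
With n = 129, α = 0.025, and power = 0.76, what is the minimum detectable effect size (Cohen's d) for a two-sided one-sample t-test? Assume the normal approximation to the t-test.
d ≈ 0.26

Minimum detectable effect (one-sample t-test, normal approximation):
d = (z_{α/2} + z_β) / √n
d = (2.241 + 0.706) / √129
d = 2.948 / 11.358
d ≈ 0.26

By Cohen's convention (0.2 small / 0.5 medium / 0.8 large): small effect.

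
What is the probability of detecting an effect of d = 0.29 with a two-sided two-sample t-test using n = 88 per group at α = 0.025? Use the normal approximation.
Power ≈ 0.38

Power calculation (two-sample t-test, normal approximation):
z_β = d · √(n/2) - z_{α/2}
z_β = 0.29 · √(88/2) - 2.241
z_β = 0.29 · 6.633 - 2.241
z_β = -0.318

Power = Φ(z_β) = Φ(-0.318) ≈ 0.375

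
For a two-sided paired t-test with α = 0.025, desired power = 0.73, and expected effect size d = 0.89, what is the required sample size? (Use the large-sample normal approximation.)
n = 11 pairs

Sample size formula (paired t-test, normal approximation):
n = ((z_{α/2} + z_β) / d)²

z_{α/2} = 2.241 (for α = 0.025, two-sided)
z_β = 0.613 (for power = 0.73)
d = 0.89

n = ((2.241 + 0.613) / 0.89)²
n = (3.207)²
n ≈ 10.28
Round up to the next whole number: n = 11 pairs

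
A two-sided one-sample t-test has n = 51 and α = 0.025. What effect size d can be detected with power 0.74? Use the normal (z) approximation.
d ≈ 0.40

Minimum detectable effect (one-sample t-test, normal approximation):
d = (z_{α/2} + z_β) / √n
d = (2.241 + 0.643) / √51
d = 2.885 / 7.141
d ≈ 0.40

By Cohen's convention (0.2 small / 0.5 medium / 0.8 large): small effect.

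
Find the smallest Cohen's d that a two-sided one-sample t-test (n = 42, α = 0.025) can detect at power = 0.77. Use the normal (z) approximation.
d ≈ 0.46

Minimum detectable effect (one-sample t-test, normal approximation):
d = (z_{α/2} + z_β) / √n
d = (2.241 + 0.739) / √42
d = 2.980 / 6.481
d ≈ 0.46

By Cohen's convention (0.2 small / 0.5 medium / 0.8 large): small effect.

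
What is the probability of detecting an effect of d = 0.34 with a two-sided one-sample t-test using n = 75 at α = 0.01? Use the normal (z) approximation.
Power ≈ 0.64

Power calculation (one-sample t-test, normal approximation):
z_β = d · √n - z_{α/2}
z_β = 0.34 · √75 - 2.576
z_β = 0.34 · 8.660 - 2.576
z_β = 0.369

Power = Φ(z_β) = Φ(0.369) ≈ 0.644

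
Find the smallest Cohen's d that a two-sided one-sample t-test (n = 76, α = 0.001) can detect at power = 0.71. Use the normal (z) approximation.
d ≈ 0.44

Minimum detectable effect (one-sample t-test, normal approximation):
d = (z_{α/2} + z_β) / √n
d = (3.291 + 0.553) / √76
d = 3.844 / 8.718
d ≈ 0.44

By Cohen's convention (0.2 small / 0.5 medium / 0.8 large): small effect.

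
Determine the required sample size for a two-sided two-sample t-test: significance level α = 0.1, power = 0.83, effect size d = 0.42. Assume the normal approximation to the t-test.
n = 77 per group

Sample size formula (two-sample t-test, normal approximation):
n = 2 · ((z_{α/2} + z_β) / d)²

z_{α/2} = 1.645 (for α = 0.1, two-sided)
z_β = 0.954 (for power = 0.83)
d = 0.42

n = 2 · ((1.645 + 0.954) / 0.42)²
n = 2 · (6.188)²
n ≈ 76.58
Round up to the next whole number: n = 77 per group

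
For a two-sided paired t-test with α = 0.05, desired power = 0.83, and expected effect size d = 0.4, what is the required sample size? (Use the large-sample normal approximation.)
n = 54 pairs

Sample size formula (paired t-test, normal approximation):
n = ((z_{α/2} + z_β) / d)²

z_{α/2} = 1.960 (for α = 0.05, two-sided)
z_β = 0.954 (for power = 0.83)
d = 0.4

n = ((1.960 + 0.954) / 0.4)²
n = (7.285)²
n ≈ 53.07
Round up to the next whole number: n = 54 pairs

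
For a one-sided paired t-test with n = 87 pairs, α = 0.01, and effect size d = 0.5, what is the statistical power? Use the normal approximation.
Power ≈ 0.99

Power calculation (paired t-test, normal approximation):
z_β = d · √n - z_α
z_β = 0.5 · √87 - 2.326
z_β = 0.5 · 9.327 - 2.326
z_β = 2.337

Power = Φ(z_β) = Φ(2.337) ≈ 0.990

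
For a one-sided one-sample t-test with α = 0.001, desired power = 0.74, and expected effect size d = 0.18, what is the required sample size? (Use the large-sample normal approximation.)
n = 431

Sample size formula (one-sample t-test, normal approximation):
n = ((z_α + z_β) / d)²

z_α = 3.090 (for α = 0.001, one-sided)
z_β = 0.643 (for power = 0.74)
d = 0.18

n = ((3.090 + 0.643) / 0.18)²
n = (20.739)²
n ≈ 430.11
Round up to the next whole number: n = 431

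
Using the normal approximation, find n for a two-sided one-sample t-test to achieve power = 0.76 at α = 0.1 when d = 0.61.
n = 15

Sample size formula (one-sample t-test, normal approximation):
n = ((z_{α/2} + z_β) / d)²

z_{α/2} = 1.645 (for α = 0.1, two-sided)
z_β = 0.706 (for power = 0.76)
d = 0.61

n = ((1.645 + 0.706) / 0.61)²
n = (3.854)²
n ≈ 14.85
Round up to the next whole number: n = 15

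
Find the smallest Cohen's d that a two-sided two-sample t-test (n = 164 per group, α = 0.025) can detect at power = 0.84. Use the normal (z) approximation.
d ≈ 0.36

Minimum detectable effect (two-sample t-test, normal approximation):
d = (z_{α/2} + z_β) / √(n/2)
d = (2.241 + 0.994) / √(164/2)
d = 3.236 / 9.055
d ≈ 0.36

By Cohen's convention (0.2 small / 0.5 medium / 0.8 large): small effect.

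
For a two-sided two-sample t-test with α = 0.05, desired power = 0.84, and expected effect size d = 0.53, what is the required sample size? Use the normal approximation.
n = 63 per group

Sample size formula (two-sample t-test, normal approximation):
n = 2 · ((z_{α/2} + z_β) / d)²

z_{α/2} = 1.960 (for α = 0.05, two-sided)
z_β = 0.994 (for power = 0.84)
d = 0.53

n = 2 · ((1.960 + 0.994) / 0.53)²
n = 2 · (5.574)²
n ≈ 62.14
Round up to the next whole number: n = 63 per group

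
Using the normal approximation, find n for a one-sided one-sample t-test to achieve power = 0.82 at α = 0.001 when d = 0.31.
n = 167

Sample size formula (one-sample t-test, normal approximation):
n = ((z_α + z_β) / d)²

z_α = 3.090 (for α = 0.001, one-sided)
z_β = 0.915 (for power = 0.82)
d = 0.31

n = ((3.090 + 0.915) / 0.31)²
n = (12.919)²
n ≈ 166.90
Round up to the next whole number: n = 167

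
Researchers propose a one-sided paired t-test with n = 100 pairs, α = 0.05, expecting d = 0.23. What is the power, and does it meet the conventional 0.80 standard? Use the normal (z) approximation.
Power ≈ 0.74; the study is underpowered (power < 0.80)

Power calculation (paired t-test, normal approximation):
z_β = d · √n - z_α
z_β = 0.23 · √100 - 1.645
z_β = 0.23 · 10.000 - 1.645
z_β = 0.655

Power = Φ(z_β) = Φ(0.655) ≈ 0.744

Effect size d = 0.23 is small by Cohen's convention (0.2/0.5/0.8).

Threshold: power ≥ 0.80 is conventionally adequate.
Power ≈ 0.74 → the study is underpowered (power < 0.80).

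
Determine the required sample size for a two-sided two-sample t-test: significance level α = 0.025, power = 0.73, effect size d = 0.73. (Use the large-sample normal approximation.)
n = 31 per group

Sample size formula (two-sample t-test, normal approximation):
n = 2 · ((z_{α/2} + z_β) / d)²

z_{α/2} = 2.241 (for α = 0.025, two-sided)
z_β = 0.613 (for power = 0.73)
d = 0.73

n = 2 · ((2.241 + 0.613) / 0.73)²
n = 2 · (3.910)²
n ≈ 30.58
Round up to the next whole number: n = 31 per group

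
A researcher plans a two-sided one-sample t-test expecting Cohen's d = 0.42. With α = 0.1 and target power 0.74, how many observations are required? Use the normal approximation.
n = 30

Sample size formula (one-sample t-test, normal approximation):
n = ((z_{α/2} + z_β) / d)²

z_{α/2} = 1.645 (for α = 0.1, two-sided)
z_β = 0.643 (for power = 0.74)
d = 0.42

n = ((1.645 + 0.643) / 0.42)²
n = (5.448)²
n ≈ 29.68
Round up to the next whole number: n = 30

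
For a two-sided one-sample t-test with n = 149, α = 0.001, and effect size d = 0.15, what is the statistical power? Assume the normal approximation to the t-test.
Power ≈ 0.07

Power calculation (one-sample t-test, normal approximation):
z_β = d · √n - z_{α/2}
z_β = 0.15 · √149 - 3.291
z_β = 0.15 · 12.207 - 3.291
z_β = -1.460

Power = Φ(z_β) = Φ(-1.460) ≈ 0.072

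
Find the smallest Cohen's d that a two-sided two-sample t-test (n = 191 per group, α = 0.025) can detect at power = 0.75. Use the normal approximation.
d ≈ 0.30

Minimum detectable effect (two-sample t-test, normal approximation):
d = (z_{α/2} + z_β) / √(n/2)
d = (2.241 + 0.674) / √(191/2)
d = 2.916 / 9.772
d ≈ 0.30

By Cohen's convention (0.2 small / 0.5 medium / 0.8 large): small effect.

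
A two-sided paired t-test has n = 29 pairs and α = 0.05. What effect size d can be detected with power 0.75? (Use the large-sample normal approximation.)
d ≈ 0.49

Minimum detectable effect (paired t-test, normal approximation):
d = (z_{α/2} + z_β) / √n
d = (1.960 + 0.674) / √29
d = 2.634 / 5.385
d ≈ 0.49

By Cohen's convention (0.2 small / 0.5 medium / 0.8 large): small effect.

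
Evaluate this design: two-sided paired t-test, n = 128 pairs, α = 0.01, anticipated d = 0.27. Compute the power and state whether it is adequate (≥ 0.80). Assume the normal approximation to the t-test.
Power ≈ 0.68; the study is underpowered (power < 0.80)

Power calculation (paired t-test, normal approximation):
z_β = d · √n - z_{α/2}
z_β = 0.27 · √128 - 2.576
z_β = 0.27 · 11.314 - 2.576
z_β = 0.479

Power = Φ(z_β) = Φ(0.479) ≈ 0.684

Effect size d = 0.27 is small by Cohen's convention (0.2/0.5/0.8).

Threshold: power ≥ 0.80 is conventionally adequate.
Power ≈ 0.68 → the study is underpowered (power < 0.80).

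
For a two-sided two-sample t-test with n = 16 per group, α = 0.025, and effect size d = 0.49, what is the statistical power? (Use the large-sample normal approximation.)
Power ≈ 0.20

Power calculation (two-sample t-test, normal approximation):
z_β = d · √(n/2) - z_{α/2}
z_β = 0.49 · √(16/2) - 2.241
z_β = 0.49 · 2.828 - 2.241
z_β = -0.855

Power = Φ(z_β) = Φ(-0.855) ≈ 0.196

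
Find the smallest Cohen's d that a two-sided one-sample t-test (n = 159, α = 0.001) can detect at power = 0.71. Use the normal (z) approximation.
d ≈ 0.30

Minimum detectable effect (one-sample t-test, normal approximation):
d = (z_{α/2} + z_β) / √n
d = (3.291 + 0.553) / √159
d = 3.844 / 12.610
d ≈ 0.30

By Cohen's convention (0.2 small / 0.5 medium / 0.8 large): small effect.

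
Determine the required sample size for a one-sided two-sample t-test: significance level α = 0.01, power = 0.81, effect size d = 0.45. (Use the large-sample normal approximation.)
n = 102 per group

Sample size formula (two-sample t-test, normal approximation):
n = 2 · ((z_α + z_β) / d)²

z_α = 2.326 (for α = 0.01, one-sided)
z_β = 0.878 (for power = 0.81)
d = 0.45

n = 2 · ((2.326 + 0.878) / 0.45)²
n = 2 · (7.120)²
n ≈ 101.39
Round up to the next whole number: n = 102 per group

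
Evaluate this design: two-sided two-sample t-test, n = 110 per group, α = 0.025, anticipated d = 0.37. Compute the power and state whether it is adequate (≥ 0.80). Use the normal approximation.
Power ≈ 0.69; the study is underpowered (power < 0.80)

Power calculation (two-sample t-test, normal approximation):
z_β = d · √(n/2) - z_{α/2}
z_β = 0.37 · √(110/2) - 2.241
z_β = 0.37 · 7.416 - 2.241
z_β = 0.503

Power = Φ(z_β) = Φ(0.503) ≈ 0.692

Effect size d = 0.37 is small by Cohen's convention (0.2/0.5/0.8).

Threshold: power ≥ 0.80 is conventionally adequate.
Power ≈ 0.69 → the study is underpowered (power < 0.80).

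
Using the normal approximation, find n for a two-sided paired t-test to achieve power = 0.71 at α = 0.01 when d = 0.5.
n = 40 pairs

Sample size formula (paired t-test, normal approximation):
n = ((z_{α/2} + z_β) / d)²

z_{α/2} = 2.576 (for α = 0.01, two-sided)
z_β = 0.553 (for power = 0.71)
d = 0.5

n = ((2.576 + 0.553) / 0.5)²
n = (6.258)²
n ≈ 39.16
Round up to the next whole number: n = 40 pairs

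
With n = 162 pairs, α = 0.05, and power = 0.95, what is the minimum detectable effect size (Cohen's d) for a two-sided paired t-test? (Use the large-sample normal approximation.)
d ≈ 0.28

Minimum detectable effect (paired t-test, normal approximation):
d = (z_{α/2} + z_β) / √n
d = (1.960 + 1.645) / √162
d = 3.605 / 12.728
d ≈ 0.28

By Cohen's convention (0.2 small / 0.5 medium / 0.8 large): small effect.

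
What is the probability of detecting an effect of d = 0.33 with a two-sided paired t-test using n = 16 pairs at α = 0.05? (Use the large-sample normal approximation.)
Power ≈ 0.26

Power calculation (paired t-test, normal approximation):
z_β = d · √n - z_{α/2}
z_β = 0.33 · √16 - 1.960
z_β = 0.33 · 4.000 - 1.960
z_β = -0.640

Power = Φ(z_β) = Φ(-0.640) ≈ 0.261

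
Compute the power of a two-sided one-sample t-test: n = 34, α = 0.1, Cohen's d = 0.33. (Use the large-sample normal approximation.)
Power ≈ 0.61

Power calculation (one-sample t-test, normal approximation):
z_β = d · √n - z_{α/2}
z_β = 0.33 · √34 - 1.645
z_β = 0.33 · 5.831 - 1.645
z_β = 0.279

Power = Φ(z_β) = Φ(0.279) ≈ 0.610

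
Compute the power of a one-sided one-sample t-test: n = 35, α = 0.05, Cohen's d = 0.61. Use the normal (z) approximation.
Power ≈ 0.98

Power calculation (one-sample t-test, normal approximation):
z_β = d · √n - z_α
z_β = 0.61 · √35 - 1.645
z_β = 0.61 · 5.916 - 1.645
z_β = 1.964

Power = Φ(z_β) = Φ(1.964) ≈ 0.975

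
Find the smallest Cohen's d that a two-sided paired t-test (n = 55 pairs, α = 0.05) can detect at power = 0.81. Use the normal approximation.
d ≈ 0.38

Minimum detectable effect (paired t-test, normal approximation):
d = (z_{α/2} + z_β) / √n
d = (1.960 + 0.878) / √55
d = 2.838 / 7.416
d ≈ 0.38

By Cohen's convention (0.2 small / 0.5 medium / 0.8 large): small effect.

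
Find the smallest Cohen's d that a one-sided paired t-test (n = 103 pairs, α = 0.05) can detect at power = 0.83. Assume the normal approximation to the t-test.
d ≈ 0.26

Minimum detectable effect (paired t-test, normal approximation):
d = (z_α + z_β) / √n
d = (1.645 + 0.954) / √103
d = 2.599 / 10.149
d ≈ 0.26

By Cohen's convention (0.2 small / 0.5 medium / 0.8 large): small effect.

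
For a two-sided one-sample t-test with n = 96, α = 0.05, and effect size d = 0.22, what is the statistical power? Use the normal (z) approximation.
Power ≈ 0.58

Power calculation (one-sample t-test, normal approximation):
z_β = d · √n - z_{α/2}
z_β = 0.22 · √96 - 1.960
z_β = 0.22 · 9.798 - 1.960
z_β = 0.196

Power = Φ(z_β) = Φ(0.196) ≈ 0.578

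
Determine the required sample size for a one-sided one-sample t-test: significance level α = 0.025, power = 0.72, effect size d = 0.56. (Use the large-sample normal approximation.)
n = 21

Sample size formula (one-sample t-test, normal approximation):
n = ((z_α + z_β) / d)²

z_α = 1.960 (for α = 0.025, one-sided)
z_β = 0.583 (for power = 0.72)
d = 0.56

n = ((1.960 + 0.583) / 0.56)²
n = (4.541)²
n ≈ 20.62
Round up to the next whole number: n = 21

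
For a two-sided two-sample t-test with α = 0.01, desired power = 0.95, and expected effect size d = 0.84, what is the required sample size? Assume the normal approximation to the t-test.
n = 51 per group

Sample size formula (two-sample t-test, normal approximation):
n = 2 · ((z_{α/2} + z_β) / d)²

z_{α/2} = 2.576 (for α = 0.01, two-sided)
z_β = 1.645 (for power = 0.95)
d = 0.84

n = 2 · ((2.576 + 1.645) / 0.84)²
n = 2 · (5.025)²
n ≈ 50.50
Round up to the next whole number: n = 51 per group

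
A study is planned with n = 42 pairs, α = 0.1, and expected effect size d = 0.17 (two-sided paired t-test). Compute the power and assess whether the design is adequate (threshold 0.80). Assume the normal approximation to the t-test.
Power ≈ 0.29; the study is underpowered (power < 0.80)

Power calculation (paired t-test, normal approximation):
z_β = d · √n - z_{α/2}
z_β = 0.17 · √42 - 1.645
z_β = 0.17 · 6.481 - 1.645
z_β = -0.543

Power = Φ(z_β) = Φ(-0.543) ≈ 0.294

Effect size d = 0.17 is very small by Cohen's convention (0.2/0.5/0.8).

Threshold: power ≥ 0.80 is conventionally adequate.
Power ≈ 0.29 → the study is underpowered (power < 0.80).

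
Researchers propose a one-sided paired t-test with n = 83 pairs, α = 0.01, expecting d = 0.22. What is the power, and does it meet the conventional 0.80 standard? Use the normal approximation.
Power ≈ 0.37; the study is underpowered (power < 0.80)

Power calculation (paired t-test, normal approximation):
z_β = d · √n - z_α
z_β = 0.22 · √83 - 2.326
z_β = 0.22 · 9.110 - 2.326
z_β = -0.322

Power = Φ(z_β) = Φ(-0.322) ≈ 0.374

Effect size d = 0.22 is small by Cohen's convention (0.2/0.5/0.8).

Threshold: power ≥ 0.80 is conventionally adequate.
Power ≈ 0.37 → the study is underpowered (power < 0.80).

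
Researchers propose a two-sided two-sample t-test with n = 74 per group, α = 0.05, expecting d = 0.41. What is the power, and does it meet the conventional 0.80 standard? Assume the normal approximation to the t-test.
Power ≈ 0.70; the study is underpowered (power < 0.80)

Power calculation (two-sample t-test, normal approximation):
z_β = d · √(n/2) - z_{α/2}
z_β = 0.41 · √(74/2) - 1.960
z_β = 0.41 · 6.083 - 1.960
z_β = 0.534

Power = Φ(z_β) = Φ(0.534) ≈ 0.703

Effect size d = 0.41 is small by Cohen's convention (0.2/0.5/0.8).

Threshold: power ≥ 0.80 is conventionally adequate.
Power ≈ 0.70 → the study is underpowered (power < 0.80).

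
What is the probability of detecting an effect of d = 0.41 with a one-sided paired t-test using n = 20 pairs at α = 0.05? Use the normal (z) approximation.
Power ≈ 0.57

Power calculation (paired t-test, normal approximation):
z_β = d · √n - z_α
z_β = 0.41 · √20 - 1.645
z_β = 0.41 · 4.472 - 1.645
z_β = 0.189

Power = Φ(z_β) = Φ(0.189) ≈ 0.575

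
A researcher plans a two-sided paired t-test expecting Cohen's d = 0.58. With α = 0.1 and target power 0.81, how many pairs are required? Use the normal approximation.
n = 19 pairs

Sample size formula (paired t-test, normal approximation):
n = ((z_{α/2} + z_β) / d)²

z_{α/2} = 1.645 (for α = 0.1, two-sided)
z_β = 0.878 (for power = 0.81)
d = 0.58

n = ((1.645 + 0.878) / 0.58)²
n = (4.350)²
n ≈ 18.92
Round up to the next whole number: n = 19 pairs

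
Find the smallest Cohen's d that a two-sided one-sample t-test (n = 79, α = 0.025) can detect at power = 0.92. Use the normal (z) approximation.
d ≈ 0.41

Minimum detectable effect (one-sample t-test, normal approximation):
d = (z_{α/2} + z_β) / √n
d = (2.241 + 1.405) / √79
d = 3.646 / 8.888
d ≈ 0.41

By Cohen's convention (0.2 small / 0.5 medium / 0.8 large): small effect.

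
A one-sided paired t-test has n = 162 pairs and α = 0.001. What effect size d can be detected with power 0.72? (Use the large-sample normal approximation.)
d ≈ 0.29

Minimum detectable effect (paired t-test, normal approximation):
d = (z_α + z_β) / √n
d = (3.090 + 0.583) / √162
d = 3.673 / 12.728
d ≈ 0.29

By Cohen's convention (0.2 small / 0.5 medium / 0.8 large): small effect.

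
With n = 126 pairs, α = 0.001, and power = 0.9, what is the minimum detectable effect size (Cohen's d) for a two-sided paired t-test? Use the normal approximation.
d ≈ 0.41

Minimum detectable effect (paired t-test, normal approximation):
d = (z_{α/2} + z_β) / √n
d = (3.291 + 1.282) / √126
d = 4.572 / 11.225
d ≈ 0.41

By Cohen's convention (0.2 small / 0.5 medium / 0.8 large): small effect.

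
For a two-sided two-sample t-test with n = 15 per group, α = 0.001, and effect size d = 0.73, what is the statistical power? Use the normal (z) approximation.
Power ≈ 0.10

Power calculation (two-sample t-test, normal approximation):
z_β = d · √(n/2) - z_{α/2}
z_β = 0.73 · √(15/2) - 3.291
z_β = 0.73 · 2.739 - 3.291
z_β = -1.291

Power = Φ(z_β) = Φ(-1.291) ≈ 0.098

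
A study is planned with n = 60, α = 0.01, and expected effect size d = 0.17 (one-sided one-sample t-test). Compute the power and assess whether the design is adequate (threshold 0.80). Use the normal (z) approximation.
Power ≈ 0.16; the study is underpowered (power < 0.80)

Power calculation (one-sample t-test, normal approximation):
z_β = d · √n - z_α
z_β = 0.17 · √60 - 2.326
z_β = 0.17 · 7.746 - 2.326
z_β = -1.010

Power = Φ(z_β) = Φ(-1.010) ≈ 0.156

Effect size d = 0.17 is very small by Cohen's convention (0.2/0.5/0.8).

Threshold: power ≥ 0.80 is conventionally adequate.
Power ≈ 0.16 → the study is underpowered (power < 0.80).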